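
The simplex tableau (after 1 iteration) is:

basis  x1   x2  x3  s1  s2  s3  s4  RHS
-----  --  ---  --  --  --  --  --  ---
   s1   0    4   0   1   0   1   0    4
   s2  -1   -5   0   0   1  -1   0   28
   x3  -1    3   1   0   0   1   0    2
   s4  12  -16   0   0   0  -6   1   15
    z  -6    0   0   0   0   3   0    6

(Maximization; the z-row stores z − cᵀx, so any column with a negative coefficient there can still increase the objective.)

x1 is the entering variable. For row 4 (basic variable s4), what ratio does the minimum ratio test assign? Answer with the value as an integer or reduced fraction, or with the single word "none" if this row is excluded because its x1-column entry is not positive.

5/4

Ratio = RHS / (x1 entry) = 15 / 12 = 5/4.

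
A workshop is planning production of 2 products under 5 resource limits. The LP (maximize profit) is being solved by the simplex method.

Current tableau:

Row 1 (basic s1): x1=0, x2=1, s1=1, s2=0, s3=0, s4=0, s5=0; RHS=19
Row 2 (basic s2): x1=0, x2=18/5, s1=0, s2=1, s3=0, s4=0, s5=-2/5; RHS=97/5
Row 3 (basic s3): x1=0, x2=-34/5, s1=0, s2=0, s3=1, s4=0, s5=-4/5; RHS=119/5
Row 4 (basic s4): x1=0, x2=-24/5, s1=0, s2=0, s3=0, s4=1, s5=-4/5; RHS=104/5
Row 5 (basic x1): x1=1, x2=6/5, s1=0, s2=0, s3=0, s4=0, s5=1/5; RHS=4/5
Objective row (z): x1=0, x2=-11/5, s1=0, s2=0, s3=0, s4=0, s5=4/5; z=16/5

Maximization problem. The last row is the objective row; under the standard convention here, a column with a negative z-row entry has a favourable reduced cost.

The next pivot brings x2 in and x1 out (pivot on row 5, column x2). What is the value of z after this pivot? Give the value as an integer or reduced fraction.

14/3

Minimum ratio for x2: (4/5)/(6/5) = 2/3.
z changes by −(z-row coeff of x2)·ratio = −(-11/5)·(2/3) = 22/15.
New z = 16/5 + (22/15) = 14/3.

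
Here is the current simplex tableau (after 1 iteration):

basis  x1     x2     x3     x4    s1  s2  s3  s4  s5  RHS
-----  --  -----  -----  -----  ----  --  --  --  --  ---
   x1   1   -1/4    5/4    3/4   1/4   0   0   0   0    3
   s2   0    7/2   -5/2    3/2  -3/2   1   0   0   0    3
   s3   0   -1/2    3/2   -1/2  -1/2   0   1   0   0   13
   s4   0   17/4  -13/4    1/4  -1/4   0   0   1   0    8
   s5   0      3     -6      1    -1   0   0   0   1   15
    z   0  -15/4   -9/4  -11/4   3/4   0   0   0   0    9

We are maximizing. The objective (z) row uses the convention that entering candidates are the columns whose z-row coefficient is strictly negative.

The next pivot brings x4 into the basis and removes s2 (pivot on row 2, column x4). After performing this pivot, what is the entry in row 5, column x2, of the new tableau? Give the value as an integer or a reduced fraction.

Pivot element is row 2, column x4: 3/2.
Normalize row 2: new (row 2, x2) = (7/2)/(3/2) = 7/3.
row 5 ← row 5 − 1·(new row 2): 3 − 1·(7/3) = 2/3.

2/3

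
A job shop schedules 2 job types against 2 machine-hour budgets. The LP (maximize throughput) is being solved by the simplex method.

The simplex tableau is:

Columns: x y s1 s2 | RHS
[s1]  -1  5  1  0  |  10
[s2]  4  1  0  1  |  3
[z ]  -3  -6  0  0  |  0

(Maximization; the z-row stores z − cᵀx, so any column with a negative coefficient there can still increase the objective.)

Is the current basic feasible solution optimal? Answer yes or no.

Column x has objective-row coefficient -3, which is negative; an improving pivot exists, so not yet optimal.

no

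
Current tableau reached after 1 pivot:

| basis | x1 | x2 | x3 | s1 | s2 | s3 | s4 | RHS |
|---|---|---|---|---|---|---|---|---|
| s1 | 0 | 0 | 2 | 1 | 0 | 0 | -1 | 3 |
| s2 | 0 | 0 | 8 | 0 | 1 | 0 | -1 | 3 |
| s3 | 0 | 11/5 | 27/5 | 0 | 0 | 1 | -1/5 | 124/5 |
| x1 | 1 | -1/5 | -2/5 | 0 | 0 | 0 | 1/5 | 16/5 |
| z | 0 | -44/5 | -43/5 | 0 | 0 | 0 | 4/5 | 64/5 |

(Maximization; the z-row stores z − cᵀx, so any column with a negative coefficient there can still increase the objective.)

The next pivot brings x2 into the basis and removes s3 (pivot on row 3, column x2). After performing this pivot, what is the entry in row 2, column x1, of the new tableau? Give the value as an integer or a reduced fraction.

0

Pivot element is row 3, column x2: 11/5.
Normalize row 3: new (row 3, x1) = 0/(11/5) = 0.
row 2 ← row 2 − 0·(new row 3): 0 − 0·0 = 0.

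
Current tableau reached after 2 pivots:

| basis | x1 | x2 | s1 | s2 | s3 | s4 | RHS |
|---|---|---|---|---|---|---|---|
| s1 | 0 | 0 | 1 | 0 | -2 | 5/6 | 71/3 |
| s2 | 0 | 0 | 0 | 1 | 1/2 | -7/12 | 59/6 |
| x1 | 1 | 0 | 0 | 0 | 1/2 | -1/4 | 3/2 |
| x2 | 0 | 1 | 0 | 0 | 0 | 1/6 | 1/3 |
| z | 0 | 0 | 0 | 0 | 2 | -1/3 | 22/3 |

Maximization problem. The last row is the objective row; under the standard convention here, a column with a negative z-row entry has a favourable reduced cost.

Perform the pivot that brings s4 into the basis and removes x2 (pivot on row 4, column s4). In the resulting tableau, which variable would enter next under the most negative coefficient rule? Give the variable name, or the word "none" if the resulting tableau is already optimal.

none

Pivot element 1/6. New z-row = old z-row − (-1/3)·(row 4/(1/6)).
Updated z-row coefficients: x1: 0, x2: 2, s1: 0, s2: 0, s3: 2, s4: 0.
No coefficient is strictly negative; the tableau after this pivot is optimal.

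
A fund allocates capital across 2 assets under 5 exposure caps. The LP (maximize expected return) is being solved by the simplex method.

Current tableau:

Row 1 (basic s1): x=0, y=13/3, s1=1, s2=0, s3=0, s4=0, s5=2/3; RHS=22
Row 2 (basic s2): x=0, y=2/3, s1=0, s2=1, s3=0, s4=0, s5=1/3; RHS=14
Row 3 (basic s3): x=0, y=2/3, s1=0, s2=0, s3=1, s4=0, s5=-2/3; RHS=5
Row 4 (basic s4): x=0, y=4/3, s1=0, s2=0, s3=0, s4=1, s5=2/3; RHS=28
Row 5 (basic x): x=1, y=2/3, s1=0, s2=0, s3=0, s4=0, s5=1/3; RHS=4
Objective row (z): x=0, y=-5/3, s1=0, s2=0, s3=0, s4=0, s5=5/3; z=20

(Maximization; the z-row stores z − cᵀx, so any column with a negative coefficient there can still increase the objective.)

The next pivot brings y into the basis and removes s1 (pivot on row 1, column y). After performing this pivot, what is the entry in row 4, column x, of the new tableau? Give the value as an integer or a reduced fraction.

0

Pivot element is row 1, column y: 13/3.
Normalize row 1: new (row 1, x) = 0/(13/3) = 0.
row 4 ← row 4 − (4/3)·(new row 1): 0 − (4/3)·0 = 0.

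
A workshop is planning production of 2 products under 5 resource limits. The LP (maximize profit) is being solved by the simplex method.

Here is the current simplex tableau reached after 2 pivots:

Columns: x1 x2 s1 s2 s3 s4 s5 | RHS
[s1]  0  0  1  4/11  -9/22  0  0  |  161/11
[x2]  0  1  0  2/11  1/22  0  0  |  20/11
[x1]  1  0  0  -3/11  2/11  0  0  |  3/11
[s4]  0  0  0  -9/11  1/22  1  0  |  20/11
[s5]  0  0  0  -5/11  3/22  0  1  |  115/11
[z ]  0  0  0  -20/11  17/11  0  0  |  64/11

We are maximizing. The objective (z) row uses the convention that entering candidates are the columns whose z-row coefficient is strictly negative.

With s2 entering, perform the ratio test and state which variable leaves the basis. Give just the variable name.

x2

Ratios: row 1 (s1): (161/11)/(4/11) = 161/4; row 2 (x2): (20/11)/(2/11) = 10; row 3 (x1): entry -3/11 ≤ 0, skip; row 4 (s4): entry -9/11 ≤ 0, skip; row 5 (s5): entry -5/11 ≤ 0, skip.
Minimum ratio 10 is in the x2 row, so x2 leaves.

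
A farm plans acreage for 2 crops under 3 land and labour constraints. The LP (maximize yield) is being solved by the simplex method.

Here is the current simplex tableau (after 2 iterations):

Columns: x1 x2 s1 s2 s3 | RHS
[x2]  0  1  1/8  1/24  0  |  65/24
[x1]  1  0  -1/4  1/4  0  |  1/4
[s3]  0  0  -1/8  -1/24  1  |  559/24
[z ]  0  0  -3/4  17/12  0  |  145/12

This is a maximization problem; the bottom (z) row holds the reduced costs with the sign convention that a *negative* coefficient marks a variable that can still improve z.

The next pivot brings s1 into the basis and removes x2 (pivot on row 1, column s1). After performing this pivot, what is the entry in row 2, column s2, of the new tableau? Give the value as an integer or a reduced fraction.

Pivot element is row 1, column s1: 1/8.
Normalize row 1: new (row 1, s2) = (1/24)/(1/8) = 1/3.
row 2 ← row 2 − (-1/4)·(new row 1): 1/4 − (-1/4)·(1/3) = 1/3.

1/3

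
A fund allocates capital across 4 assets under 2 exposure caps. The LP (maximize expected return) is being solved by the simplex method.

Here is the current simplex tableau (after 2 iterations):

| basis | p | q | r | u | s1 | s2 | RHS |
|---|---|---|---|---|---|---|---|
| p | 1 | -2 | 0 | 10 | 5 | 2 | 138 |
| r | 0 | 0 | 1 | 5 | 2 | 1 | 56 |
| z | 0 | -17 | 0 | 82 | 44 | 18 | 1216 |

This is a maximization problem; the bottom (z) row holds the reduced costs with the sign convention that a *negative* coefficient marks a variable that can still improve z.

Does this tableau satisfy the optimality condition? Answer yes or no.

no

Column q has objective-row coefficient -17, which is negative; an improving pivot exists, so not yet optimal.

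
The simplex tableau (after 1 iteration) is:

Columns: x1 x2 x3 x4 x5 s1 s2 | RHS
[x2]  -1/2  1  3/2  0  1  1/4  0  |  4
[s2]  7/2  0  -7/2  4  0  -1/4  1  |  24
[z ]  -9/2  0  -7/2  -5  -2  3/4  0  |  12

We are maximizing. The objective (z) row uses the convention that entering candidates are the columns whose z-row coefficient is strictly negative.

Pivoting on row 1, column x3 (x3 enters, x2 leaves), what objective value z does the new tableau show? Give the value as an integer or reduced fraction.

Minimum ratio for x3: 4/(3/2) = 8/3.
z changes by −(z-row coeff of x3)·ratio = −(-7/2)·(8/3) = 28/3.
New z = 12 + (28/3) = 64/3.

64/3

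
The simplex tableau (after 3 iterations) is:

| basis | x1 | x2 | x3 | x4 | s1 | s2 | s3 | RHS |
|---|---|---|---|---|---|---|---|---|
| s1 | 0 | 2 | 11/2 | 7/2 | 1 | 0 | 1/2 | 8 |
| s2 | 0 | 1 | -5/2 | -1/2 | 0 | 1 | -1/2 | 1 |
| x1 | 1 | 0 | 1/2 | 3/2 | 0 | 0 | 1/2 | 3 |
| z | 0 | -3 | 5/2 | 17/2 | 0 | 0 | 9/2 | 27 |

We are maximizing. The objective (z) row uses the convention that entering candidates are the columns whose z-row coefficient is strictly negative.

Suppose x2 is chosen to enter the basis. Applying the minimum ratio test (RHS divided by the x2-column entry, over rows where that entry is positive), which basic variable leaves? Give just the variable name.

Ratios: row 1 (s1): 8/2 = 4; row 2 (s2): 1/1 = 1; row 3 (x1): entry 0 ≤ 0, skip.
Minimum ratio 1 is in the s2 row, so s2 leaves.

s2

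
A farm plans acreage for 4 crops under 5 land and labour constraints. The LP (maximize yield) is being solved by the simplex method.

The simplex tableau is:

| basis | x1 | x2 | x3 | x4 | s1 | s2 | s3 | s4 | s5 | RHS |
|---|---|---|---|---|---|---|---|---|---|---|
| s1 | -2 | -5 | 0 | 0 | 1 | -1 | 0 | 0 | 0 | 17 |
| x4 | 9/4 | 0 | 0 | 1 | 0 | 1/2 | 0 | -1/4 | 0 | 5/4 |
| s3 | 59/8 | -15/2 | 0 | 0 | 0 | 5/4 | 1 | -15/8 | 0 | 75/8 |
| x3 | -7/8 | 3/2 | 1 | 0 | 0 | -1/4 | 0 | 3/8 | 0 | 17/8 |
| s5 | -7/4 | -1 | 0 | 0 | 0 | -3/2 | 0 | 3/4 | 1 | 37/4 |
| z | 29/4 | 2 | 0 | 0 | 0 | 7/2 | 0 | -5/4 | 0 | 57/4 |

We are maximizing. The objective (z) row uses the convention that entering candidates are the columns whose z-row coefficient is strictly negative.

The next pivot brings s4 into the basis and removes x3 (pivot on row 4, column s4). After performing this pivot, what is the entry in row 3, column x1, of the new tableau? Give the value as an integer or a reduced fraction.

Pivot element is row 4, column s4: 3/8.
Normalize row 4: new (row 4, x1) = (-7/8)/(3/8) = -7/3.
row 3 ← row 3 − (-15/8)·(new row 4): 59/8 − (-15/8)·(-7/3) = 3.

3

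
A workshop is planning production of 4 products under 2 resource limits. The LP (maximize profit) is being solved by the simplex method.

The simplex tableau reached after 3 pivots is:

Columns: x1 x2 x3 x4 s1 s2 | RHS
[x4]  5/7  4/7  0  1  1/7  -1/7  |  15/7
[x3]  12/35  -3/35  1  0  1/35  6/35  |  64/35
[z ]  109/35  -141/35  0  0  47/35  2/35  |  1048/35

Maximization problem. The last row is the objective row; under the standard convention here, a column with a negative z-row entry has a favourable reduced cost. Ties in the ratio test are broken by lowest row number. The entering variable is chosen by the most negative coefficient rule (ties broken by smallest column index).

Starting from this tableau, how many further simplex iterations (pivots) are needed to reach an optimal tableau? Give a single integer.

2

pivot: x2 in, x4 out → z = 901/20
pivot: s2 in, x3 out → z = 176/3
No improving column remains; optimal.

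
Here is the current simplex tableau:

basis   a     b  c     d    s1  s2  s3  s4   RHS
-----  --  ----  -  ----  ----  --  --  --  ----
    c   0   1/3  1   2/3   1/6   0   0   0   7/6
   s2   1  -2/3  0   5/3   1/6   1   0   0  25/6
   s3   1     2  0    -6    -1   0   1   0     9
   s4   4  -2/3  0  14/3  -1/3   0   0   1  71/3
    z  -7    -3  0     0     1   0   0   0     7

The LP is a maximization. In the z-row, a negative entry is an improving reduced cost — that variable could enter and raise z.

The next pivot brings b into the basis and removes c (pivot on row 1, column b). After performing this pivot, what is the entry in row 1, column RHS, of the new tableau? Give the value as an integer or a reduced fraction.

7/2

Pivot element is row 1, column b: 1/3.
Normalize row 1: new (row 1, RHS) = (7/6)/(1/3) = 7/2.
Row 1 is the pivot row, so the entry is 7/2.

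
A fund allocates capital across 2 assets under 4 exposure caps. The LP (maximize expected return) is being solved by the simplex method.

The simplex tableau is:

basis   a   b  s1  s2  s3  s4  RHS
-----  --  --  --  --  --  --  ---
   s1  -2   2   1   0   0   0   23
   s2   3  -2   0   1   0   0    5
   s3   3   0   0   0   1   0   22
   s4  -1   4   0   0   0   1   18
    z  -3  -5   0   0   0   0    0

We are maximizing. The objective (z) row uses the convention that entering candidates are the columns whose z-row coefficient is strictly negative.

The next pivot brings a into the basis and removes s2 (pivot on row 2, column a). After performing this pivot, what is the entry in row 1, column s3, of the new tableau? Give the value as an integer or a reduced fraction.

Pivot element is row 2, column a: 3.
Normalize row 2: new (row 2, s3) = 0/3 = 0.
row 1 ← row 1 − (-2)·(new row 2): 0 − (-2)·0 = 0.

0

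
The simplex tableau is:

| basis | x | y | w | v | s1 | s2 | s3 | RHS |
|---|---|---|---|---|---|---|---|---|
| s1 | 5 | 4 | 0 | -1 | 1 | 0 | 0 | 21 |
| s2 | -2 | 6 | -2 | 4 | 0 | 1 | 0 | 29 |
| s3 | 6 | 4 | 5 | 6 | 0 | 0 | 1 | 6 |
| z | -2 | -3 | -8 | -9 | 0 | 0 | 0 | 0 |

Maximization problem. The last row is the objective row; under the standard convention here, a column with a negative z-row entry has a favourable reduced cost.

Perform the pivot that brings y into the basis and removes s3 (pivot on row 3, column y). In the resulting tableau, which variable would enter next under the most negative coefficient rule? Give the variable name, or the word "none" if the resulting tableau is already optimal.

Pivot element 4. New z-row = old z-row − (-3)·(row 3/4).
Updated z-row coefficients: x: 5/2, y: 0, w: -17/4, v: -9/2, s1: 0, s2: 0, s3: 3/4.
The most negative is -9/2 in column v, so v would enter next.

v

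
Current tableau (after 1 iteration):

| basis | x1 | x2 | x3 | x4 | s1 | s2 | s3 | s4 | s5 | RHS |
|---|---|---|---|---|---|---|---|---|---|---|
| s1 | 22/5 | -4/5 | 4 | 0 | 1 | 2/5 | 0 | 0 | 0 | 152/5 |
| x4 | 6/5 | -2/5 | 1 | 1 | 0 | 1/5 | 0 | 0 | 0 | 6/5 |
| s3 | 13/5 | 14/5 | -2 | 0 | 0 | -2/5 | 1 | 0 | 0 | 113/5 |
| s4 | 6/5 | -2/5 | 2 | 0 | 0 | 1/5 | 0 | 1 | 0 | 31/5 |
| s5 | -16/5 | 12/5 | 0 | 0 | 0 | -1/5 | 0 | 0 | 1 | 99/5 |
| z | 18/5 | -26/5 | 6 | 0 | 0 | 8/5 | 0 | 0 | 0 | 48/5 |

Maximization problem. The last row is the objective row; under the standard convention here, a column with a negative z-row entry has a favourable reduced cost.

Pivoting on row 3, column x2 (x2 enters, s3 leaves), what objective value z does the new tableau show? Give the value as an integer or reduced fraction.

361/7

Minimum ratio for x2: (113/5)/(14/5) = 113/14.
z changes by −(z-row coeff of x2)·ratio = −(-26/5)·(113/14) = 1469/35.
New z = 48/5 + (1469/35) = 361/7.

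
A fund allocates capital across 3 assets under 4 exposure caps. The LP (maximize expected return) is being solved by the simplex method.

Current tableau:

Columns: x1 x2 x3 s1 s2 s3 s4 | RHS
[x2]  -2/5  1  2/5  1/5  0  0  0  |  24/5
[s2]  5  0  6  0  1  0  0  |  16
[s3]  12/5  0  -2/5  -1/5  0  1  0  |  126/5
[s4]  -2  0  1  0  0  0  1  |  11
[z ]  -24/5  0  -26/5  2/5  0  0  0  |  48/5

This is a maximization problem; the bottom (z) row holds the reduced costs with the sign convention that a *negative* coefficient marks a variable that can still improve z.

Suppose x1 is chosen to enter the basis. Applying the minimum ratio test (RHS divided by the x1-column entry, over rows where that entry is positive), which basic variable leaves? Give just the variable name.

s2

Ratios: row 1 (x2): entry -2/5 ≤ 0, skip; row 2 (s2): 16/5 = 16/5; row 3 (s3): (126/5)/(12/5) = 21/2; row 4 (s4): entry -2 ≤ 0, skip.
Minimum ratio 16/5 is in the s2 row, so s2 leaves.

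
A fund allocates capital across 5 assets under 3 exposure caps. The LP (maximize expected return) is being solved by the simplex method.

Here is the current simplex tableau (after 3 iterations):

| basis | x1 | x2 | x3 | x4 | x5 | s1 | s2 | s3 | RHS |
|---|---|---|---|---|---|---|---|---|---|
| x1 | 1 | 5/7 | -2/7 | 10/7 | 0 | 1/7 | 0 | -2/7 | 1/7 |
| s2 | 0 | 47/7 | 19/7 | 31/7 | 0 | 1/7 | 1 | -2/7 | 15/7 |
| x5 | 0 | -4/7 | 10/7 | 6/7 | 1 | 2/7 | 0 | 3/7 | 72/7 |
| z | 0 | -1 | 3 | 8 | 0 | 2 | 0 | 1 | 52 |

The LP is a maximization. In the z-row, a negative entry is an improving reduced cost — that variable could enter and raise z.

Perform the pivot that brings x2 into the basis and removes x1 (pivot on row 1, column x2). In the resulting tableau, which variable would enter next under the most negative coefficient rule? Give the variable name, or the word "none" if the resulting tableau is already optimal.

none

Pivot element 5/7. New z-row = old z-row − (-1)·(row 1/(5/7)).
Updated z-row coefficients: x1: 7/5, x2: 0, x3: 13/5, x4: 10, x5: 0, s1: 11/5, s2: 0, s3: 3/5.
No coefficient is strictly negative; the tableau after this pivot is optimal.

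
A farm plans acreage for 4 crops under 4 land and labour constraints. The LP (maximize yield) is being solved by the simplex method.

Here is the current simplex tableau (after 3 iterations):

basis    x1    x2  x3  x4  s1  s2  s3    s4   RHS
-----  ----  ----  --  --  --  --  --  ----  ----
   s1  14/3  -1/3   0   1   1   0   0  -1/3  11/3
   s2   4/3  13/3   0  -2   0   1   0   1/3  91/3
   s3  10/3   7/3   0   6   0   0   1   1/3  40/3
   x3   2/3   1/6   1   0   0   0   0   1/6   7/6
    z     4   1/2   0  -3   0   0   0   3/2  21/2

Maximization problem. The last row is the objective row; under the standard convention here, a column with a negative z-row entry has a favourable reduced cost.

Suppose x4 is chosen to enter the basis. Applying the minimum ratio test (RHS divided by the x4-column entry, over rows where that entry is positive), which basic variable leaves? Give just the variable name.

s3

Ratios: row 1 (s1): (11/3)/1 = 11/3; row 2 (s2): entry -2 ≤ 0, skip; row 3 (s3): (40/3)/6 = 20/9; row 4 (x3): entry 0 ≤ 0, skip.
Minimum ratio 20/9 is in the s3 row, so s3 leaves.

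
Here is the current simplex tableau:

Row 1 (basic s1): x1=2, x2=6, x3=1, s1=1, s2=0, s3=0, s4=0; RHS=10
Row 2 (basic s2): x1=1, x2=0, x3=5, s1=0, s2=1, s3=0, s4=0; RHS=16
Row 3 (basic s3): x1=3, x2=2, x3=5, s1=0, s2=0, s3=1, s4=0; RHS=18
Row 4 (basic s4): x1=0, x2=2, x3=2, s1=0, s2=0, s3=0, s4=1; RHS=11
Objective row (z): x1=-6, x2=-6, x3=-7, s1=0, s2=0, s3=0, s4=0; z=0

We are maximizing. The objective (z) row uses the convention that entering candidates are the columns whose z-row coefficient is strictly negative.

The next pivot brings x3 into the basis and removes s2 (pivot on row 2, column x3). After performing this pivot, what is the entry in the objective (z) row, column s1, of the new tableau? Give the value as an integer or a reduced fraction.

Pivot element is row 2, column x3: 5.
Normalize row 2: new (row 2, s1) = 0/5 = 0.
z-row ← z-row − (-7)·(new row 2): 0 − (-7)·0 = 0.

0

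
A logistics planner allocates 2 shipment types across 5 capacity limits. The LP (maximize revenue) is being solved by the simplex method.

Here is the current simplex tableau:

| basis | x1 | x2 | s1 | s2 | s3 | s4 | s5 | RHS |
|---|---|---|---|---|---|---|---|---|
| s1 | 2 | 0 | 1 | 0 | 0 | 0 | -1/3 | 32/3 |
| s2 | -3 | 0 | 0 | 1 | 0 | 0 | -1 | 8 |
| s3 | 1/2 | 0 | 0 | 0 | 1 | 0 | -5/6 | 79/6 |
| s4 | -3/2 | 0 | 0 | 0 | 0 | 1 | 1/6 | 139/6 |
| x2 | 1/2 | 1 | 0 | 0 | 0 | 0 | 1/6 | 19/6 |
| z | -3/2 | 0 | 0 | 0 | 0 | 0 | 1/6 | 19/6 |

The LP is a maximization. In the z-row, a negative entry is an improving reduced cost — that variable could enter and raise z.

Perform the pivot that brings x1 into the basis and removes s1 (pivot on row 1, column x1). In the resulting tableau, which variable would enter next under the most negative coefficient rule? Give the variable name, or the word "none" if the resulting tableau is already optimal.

s5

Pivot element 2. New z-row = old z-row − (-3/2)·(row 1/2).
Updated z-row coefficients: x1: 0, x2: 0, s1: 3/4, s2: 0, s3: 0, s4: 0, s5: -1/12.
The most negative is -1/12 in column s5, so s5 would enter next.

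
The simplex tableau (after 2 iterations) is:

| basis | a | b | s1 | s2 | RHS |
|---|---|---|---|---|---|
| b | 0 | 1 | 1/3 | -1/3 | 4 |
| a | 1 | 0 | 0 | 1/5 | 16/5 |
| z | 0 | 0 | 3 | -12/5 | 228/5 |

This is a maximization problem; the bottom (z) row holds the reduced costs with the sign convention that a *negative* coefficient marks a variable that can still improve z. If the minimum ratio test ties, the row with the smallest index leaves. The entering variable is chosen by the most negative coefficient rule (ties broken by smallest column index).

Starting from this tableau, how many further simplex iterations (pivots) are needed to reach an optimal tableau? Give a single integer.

1

pivot: s2 in, a out → z = 84
No improving column remains; optimal.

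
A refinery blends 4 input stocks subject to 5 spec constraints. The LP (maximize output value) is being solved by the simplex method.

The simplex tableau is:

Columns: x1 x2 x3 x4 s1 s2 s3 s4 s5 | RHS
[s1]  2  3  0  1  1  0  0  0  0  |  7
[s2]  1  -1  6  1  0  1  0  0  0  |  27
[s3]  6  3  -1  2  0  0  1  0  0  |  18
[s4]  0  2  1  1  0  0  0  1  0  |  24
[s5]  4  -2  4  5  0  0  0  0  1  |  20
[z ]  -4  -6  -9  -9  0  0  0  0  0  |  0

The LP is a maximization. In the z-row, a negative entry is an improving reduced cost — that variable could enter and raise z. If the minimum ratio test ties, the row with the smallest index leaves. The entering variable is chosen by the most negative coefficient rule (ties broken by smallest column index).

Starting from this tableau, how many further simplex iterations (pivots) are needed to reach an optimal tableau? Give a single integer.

pivot: x3 in, s2 out → z = 81/2
pivot: x2 in, s1 out → z = 58
pivot: x4 in, s5 out → z = 2724/43
No improving column remains; optimal.

3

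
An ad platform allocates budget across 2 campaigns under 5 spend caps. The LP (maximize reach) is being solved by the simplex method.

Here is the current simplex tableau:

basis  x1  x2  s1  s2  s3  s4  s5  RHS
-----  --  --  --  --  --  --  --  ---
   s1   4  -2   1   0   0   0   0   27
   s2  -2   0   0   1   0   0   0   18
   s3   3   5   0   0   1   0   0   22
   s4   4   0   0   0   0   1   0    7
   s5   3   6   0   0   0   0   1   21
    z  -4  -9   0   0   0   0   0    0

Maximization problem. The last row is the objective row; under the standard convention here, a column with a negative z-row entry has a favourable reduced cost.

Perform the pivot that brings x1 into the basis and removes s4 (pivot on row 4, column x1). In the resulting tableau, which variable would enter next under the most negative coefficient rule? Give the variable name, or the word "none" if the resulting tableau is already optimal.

x2

Pivot element 4. New z-row = old z-row − (-4)·(row 4/4).
Updated z-row coefficients: x1: 0, x2: -9, s1: 0, s2: 0, s3: 0, s4: 1, s5: 0.
The most negative is -9 in column x2, so x2 would enter next.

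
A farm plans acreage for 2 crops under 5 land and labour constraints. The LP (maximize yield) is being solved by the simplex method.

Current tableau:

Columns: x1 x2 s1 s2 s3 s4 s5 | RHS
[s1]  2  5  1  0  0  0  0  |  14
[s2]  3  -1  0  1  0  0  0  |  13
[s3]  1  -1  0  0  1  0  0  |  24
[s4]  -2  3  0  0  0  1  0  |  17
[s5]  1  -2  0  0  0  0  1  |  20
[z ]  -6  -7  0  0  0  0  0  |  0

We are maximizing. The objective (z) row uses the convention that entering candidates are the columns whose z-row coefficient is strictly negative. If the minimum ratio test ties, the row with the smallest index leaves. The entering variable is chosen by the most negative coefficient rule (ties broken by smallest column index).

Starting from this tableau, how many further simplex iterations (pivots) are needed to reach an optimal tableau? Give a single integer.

pivot: x2 in, s1 out → z = 98/5
pivot: x1 in, s2 out → z = 586/17
No improving column remains; optimal.

2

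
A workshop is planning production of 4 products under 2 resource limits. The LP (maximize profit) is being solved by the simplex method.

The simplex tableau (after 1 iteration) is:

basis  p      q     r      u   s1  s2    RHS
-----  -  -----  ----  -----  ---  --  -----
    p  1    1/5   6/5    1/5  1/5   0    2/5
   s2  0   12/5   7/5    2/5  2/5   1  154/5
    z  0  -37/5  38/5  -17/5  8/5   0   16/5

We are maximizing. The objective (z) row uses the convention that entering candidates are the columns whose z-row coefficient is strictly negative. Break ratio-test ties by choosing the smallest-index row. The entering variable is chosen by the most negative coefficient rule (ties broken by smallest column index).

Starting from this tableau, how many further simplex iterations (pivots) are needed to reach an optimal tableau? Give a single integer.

pivot: q in, p out → z = 18
No improving column remains; optimal.

1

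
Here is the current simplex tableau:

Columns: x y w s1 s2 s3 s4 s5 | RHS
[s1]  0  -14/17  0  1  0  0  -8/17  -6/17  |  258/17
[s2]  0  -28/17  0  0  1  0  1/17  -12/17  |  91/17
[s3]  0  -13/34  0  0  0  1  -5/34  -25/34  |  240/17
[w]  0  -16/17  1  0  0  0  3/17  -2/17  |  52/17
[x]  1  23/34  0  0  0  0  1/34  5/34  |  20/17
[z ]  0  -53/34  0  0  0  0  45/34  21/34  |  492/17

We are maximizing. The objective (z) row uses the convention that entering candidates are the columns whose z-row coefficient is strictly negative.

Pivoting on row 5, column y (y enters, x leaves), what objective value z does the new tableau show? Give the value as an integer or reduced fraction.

Minimum ratio for y: (20/17)/(23/34) = 40/23.
z changes by −(z-row coeff of y)·ratio = −(-53/34)·(40/23) = 1060/391.
New z = 492/17 + (1060/391) = 728/23.

728/23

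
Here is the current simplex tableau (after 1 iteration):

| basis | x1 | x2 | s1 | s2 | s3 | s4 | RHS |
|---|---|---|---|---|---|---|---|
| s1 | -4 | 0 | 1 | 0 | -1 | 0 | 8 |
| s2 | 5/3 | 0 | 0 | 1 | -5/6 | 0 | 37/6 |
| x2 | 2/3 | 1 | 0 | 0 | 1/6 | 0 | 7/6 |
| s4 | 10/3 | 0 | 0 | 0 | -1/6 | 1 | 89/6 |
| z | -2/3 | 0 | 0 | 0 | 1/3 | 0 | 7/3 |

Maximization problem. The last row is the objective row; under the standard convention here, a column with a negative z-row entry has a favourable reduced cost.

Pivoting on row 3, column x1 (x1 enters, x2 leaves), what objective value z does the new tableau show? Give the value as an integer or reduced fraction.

Minimum ratio for x1: (7/6)/(2/3) = 7/4.
z changes by −(z-row coeff of x1)·ratio = −(-2/3)·(7/4) = 7/6.
New z = 7/3 + (7/6) = 7/2.

7/2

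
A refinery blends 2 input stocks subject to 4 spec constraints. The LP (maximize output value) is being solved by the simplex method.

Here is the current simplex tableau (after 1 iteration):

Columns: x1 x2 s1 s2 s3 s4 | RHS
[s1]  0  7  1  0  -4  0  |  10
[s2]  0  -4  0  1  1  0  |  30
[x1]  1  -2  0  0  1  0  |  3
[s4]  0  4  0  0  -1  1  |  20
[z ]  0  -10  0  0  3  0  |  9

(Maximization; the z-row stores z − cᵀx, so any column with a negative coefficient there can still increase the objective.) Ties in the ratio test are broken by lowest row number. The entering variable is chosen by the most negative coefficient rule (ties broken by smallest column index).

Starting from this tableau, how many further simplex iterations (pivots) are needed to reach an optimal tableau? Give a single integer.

2

pivot: x2 in, s1 out → z = 163/7
pivot: s3 in, s4 out → z = 481/9
No improving column remains; optimal.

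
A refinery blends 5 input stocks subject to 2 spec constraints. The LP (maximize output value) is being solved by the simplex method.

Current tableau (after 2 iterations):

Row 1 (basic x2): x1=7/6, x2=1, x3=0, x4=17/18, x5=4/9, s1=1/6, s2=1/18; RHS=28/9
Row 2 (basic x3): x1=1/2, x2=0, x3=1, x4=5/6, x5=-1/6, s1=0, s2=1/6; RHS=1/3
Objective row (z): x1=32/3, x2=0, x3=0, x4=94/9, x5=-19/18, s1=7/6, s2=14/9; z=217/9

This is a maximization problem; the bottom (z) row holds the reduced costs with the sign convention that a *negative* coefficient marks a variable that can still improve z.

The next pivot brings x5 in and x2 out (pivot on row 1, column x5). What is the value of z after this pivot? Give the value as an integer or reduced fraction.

63/2

Minimum ratio for x5: (28/9)/(4/9) = 7.
z changes by −(z-row coeff of x5)·ratio = −(-19/18)·7 = 133/18.
New z = 217/9 + (133/18) = 63/2.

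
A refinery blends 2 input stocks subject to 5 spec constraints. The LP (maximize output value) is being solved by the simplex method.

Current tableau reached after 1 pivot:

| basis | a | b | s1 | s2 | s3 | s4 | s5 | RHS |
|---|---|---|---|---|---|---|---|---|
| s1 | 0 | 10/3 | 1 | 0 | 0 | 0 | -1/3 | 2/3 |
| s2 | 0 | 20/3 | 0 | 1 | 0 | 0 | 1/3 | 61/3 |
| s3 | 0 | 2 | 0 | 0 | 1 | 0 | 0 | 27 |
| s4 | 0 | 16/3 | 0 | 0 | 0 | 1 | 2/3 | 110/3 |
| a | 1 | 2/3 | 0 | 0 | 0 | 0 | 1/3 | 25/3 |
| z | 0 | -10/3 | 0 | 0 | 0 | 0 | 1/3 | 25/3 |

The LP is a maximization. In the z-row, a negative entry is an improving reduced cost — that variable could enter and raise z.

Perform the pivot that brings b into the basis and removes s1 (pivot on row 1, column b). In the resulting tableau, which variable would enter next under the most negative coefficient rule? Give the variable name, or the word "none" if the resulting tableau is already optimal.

none

Pivot element 10/3. New z-row = old z-row − (-10/3)·(row 1/(10/3)).
Updated z-row coefficients: a: 0, b: 0, s1: 1, s2: 0, s3: 0, s4: 0, s5: 0.
No coefficient is strictly negative; the tableau after this pivot is optimal.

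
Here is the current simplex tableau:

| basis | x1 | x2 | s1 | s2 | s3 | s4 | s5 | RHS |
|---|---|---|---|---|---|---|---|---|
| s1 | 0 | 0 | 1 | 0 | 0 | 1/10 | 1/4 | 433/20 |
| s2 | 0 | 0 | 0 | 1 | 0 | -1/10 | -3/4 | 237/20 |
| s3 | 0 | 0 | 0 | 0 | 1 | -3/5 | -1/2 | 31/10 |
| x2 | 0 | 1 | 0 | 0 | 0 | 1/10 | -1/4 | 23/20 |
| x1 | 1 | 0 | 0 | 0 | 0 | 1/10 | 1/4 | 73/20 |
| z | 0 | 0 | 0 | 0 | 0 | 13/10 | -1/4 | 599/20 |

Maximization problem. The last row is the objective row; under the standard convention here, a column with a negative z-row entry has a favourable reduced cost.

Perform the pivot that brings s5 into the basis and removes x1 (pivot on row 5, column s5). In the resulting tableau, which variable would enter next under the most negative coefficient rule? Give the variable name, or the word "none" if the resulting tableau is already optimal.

Pivot element 1/4. New z-row = old z-row − (-1/4)·(row 5/(1/4)).
Updated z-row coefficients: x1: 1, x2: 0, s1: 0, s2: 0, s3: 0, s4: 7/5, s5: 0.
No coefficient is strictly negative; the tableau after this pivot is optimal.

none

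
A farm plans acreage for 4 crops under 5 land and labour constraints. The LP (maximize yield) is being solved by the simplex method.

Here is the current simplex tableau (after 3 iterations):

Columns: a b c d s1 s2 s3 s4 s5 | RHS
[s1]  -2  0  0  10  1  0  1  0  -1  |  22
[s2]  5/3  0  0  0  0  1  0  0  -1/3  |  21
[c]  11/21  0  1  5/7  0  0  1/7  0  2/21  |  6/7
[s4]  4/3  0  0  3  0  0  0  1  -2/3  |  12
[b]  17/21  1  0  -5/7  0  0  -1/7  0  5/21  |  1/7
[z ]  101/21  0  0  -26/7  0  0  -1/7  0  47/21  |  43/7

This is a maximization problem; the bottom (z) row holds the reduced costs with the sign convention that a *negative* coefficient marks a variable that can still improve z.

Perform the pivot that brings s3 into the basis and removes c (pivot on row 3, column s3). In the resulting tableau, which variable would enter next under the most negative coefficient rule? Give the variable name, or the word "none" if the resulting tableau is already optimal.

Pivot element 1/7. New z-row = old z-row − (-1/7)·(row 3/(1/7)).
Updated z-row coefficients: a: 16/3, b: 0, c: 1, d: -3, s1: 0, s2: 0, s3: 0, s4: 0, s5: 7/3.
The most negative is -3 in column d, so d would enter next.

d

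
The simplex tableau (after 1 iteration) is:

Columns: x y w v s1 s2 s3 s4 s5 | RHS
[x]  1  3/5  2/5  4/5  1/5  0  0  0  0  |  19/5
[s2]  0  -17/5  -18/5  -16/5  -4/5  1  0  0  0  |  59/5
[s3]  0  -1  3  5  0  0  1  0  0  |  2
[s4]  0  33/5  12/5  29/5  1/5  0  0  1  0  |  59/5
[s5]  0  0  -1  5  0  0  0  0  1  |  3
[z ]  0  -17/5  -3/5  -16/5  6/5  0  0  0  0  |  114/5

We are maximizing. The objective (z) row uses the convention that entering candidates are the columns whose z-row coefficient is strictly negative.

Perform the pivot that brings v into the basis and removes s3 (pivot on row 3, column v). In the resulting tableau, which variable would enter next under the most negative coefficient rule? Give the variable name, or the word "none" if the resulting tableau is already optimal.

y

Pivot element 5. New z-row = old z-row − (-16/5)·(row 3/5).
Updated z-row coefficients: x: 0, y: -101/25, w: 33/25, v: 0, s1: 6/5, s2: 0, s3: 16/25, s4: 0, s5: 0.
The most negative is -101/25 in column y, so y would enter next.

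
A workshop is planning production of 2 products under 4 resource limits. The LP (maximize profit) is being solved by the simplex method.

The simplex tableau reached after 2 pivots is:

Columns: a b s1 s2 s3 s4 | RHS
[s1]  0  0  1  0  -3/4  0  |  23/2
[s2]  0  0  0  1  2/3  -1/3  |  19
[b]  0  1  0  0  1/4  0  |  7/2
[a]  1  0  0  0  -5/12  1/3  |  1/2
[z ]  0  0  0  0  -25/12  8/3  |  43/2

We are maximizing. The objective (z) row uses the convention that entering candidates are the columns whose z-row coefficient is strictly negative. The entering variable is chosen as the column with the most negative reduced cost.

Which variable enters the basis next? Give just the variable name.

s3

Objective-row coefficients: a: 0, b: 0, s1: 0, s2: 0, s3: -25/12, s4: 8/3.
The most negative is -25/12 in column s3, so s3 enters.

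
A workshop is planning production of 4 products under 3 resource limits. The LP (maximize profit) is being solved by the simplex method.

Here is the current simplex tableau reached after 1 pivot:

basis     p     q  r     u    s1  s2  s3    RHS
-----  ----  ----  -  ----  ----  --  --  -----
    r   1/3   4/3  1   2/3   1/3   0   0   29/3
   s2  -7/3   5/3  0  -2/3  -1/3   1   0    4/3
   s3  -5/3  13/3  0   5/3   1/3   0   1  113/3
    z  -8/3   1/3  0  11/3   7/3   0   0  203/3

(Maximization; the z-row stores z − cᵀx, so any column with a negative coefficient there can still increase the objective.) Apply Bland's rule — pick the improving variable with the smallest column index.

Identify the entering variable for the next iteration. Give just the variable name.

p

Objective-row coefficients: p: -8/3, q: 1/3, r: 0, u: 11/3, s1: 7/3, s2: 0, s3: 0.
Improving columns: p. Bland's rule picks the smallest column index → p.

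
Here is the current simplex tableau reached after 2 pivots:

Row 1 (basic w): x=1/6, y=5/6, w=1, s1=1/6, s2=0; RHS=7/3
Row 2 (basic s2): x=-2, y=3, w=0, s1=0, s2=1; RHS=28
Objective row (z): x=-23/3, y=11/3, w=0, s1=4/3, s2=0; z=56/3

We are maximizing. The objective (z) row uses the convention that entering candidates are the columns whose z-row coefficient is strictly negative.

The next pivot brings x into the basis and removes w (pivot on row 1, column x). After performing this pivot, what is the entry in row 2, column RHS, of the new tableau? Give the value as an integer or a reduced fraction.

56

Pivot element is row 1, column x: 1/6.
Normalize row 1: new (row 1, RHS) = (7/3)/(1/6) = 14.
row 2 ← row 2 − (-2)·(new row 1): 28 − (-2)·14 = 56.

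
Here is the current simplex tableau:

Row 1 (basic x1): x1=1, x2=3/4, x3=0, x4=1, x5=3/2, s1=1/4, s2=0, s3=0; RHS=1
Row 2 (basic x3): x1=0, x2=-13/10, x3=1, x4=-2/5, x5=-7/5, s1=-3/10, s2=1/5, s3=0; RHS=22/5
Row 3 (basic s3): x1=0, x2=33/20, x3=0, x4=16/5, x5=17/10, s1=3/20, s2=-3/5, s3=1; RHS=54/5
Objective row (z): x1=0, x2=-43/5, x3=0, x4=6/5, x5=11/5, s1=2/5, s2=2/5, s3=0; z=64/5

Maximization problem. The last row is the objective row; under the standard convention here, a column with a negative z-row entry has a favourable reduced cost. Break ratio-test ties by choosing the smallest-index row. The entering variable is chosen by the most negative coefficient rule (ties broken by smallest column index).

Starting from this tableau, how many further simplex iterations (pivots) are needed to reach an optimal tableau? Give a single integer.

pivot: x2 in, x1 out → z = 364/15
No improving column remains; optimal.

1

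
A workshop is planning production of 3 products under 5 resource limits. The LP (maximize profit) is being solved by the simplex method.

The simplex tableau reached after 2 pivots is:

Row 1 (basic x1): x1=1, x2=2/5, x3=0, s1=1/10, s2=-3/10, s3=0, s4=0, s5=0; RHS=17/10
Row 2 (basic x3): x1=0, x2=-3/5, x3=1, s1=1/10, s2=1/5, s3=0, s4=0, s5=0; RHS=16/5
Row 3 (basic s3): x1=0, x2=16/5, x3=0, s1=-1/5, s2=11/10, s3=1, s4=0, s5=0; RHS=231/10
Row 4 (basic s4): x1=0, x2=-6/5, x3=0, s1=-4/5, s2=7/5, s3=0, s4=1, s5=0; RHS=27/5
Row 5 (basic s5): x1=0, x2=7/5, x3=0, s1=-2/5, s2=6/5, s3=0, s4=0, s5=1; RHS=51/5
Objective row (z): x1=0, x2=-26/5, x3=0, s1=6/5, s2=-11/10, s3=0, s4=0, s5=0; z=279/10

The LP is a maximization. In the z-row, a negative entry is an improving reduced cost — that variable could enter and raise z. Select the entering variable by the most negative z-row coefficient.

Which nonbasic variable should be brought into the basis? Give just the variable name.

x2

Objective-row coefficients: x1: 0, x2: -26/5, x3: 0, s1: 6/5, s2: -11/10, s3: 0, s4: 0, s5: 0.
The most negative is -26/5 in column x2, so x2 enters.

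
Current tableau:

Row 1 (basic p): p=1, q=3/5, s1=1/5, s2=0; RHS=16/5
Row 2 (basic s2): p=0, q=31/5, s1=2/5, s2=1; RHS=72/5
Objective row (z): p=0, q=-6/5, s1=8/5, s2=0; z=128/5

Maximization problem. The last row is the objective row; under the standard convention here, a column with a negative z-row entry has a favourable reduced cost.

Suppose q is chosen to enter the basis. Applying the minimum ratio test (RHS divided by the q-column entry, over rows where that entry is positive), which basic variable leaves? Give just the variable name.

s2

Ratios: row 1 (p): (16/5)/(3/5) = 16/3; row 2 (s2): (72/5)/(31/5) = 72/31.
Minimum ratio 72/31 is in the s2 row, so s2 leaves.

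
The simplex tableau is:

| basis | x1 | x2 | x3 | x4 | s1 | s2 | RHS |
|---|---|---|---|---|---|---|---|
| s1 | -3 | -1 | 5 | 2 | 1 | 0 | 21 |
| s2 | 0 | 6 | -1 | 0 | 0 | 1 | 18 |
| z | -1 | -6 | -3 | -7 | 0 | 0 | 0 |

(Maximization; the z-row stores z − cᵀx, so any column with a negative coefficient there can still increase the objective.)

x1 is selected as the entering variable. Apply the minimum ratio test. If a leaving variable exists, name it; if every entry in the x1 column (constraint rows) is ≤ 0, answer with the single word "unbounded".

unbounded

x1-column entries: row 1: -3, row 2: 0. All ≤ 0, so x1 can increase without bound; the LP is unbounded in this direction.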